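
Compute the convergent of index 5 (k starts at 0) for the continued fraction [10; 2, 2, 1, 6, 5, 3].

Using pₖ = aₖpₖ₋₁ + pₖ₋₂, qₖ = aₖqₖ₋₁ + qₖ₋₂ (with p₋₁=1, p₋₂=0, q₋₁=0, q₋₂=1):
  k=0: a=10, p=10, q=1
  k=1: a=2, p=21, q=2
  k=2: a=2, p=52, q=5
  k=3: a=1, p=73, q=7
  k=4: a=6, p=490, q=47
  k=5: a=5, p=2523, q=242

2523/242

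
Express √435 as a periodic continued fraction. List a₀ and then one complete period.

[20; 1, 5, 1, 40]

a₀ = ⌊√435⌋ = 20.
With m₀=0, d₀=1 and mₖ₊₁ = dₖaₖ − mₖ, dₖ₊₁ = (n − mₖ₊₁²)/dₖ, aₖ₊₁ = ⌊(a₀+mₖ₊₁)/dₖ₊₁⌋:
  k=1: m=20, d=35, a=1
  k=2: m=15, d=6, a=5
  k=3: m=15, d=35, a=1
  k=4: m=20, d=1, a=40
d=1 and a=2a₀=40 at k=4, so the next step gives (m, d) = (20, 35) again — its k=1 value — and the period has length 4.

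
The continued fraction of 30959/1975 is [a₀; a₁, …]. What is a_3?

30959 = 15·1975 + 1334   →  a_0 = 15
1975 = 1·1334 + 641   →  a_1 = 1
1334 = 2·641 + 52   →  a_2 = 2
641 = 12·52 + 17   →  a_3 = 12

12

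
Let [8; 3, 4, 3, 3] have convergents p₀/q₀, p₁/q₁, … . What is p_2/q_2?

Using pₖ = aₖpₖ₋₁ + pₖ₋₂, qₖ = aₖqₖ₋₁ + qₖ₋₂ (with p₋₁=1, p₋₂=0, q₋₁=0, q₋₂=1):
  k=0: a=8, p=8, q=1
  k=1: a=3, p=25, q=3
  k=2: a=4, p=108, q=13

108/13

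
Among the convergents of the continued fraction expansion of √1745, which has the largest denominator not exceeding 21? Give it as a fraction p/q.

376/9

√1745 = [41; 1, 3, 2, 2, 3, 1, 82, …] (period length 7).
Convergents:
  p_0/q_0 = 41/1
  p_1/q_1 = 42/1
  p_2/q_2 = 167/4
  p_3/q_3 = 376/9
  p_4/q_4 = 919/22
q_3 = 9 ≤ 21 < 22 = q_4, so the answer is 376/9.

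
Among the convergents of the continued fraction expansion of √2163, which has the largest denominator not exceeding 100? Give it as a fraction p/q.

√2163 = [46; 1, 1, 30, 1, 1, 92, …] (period length 6).
Convergents:
  p_0/q_0 = 46/1
  p_1/q_1 = 47/1
  p_2/q_2 = 93/2
  p_3/q_3 = 2837/61
  p_4/q_4 = 2930/63
  p_5/q_5 = 5767/124
q_4 = 63 ≤ 100 < 124 = q_5, so the answer is 2930/63.

2930/63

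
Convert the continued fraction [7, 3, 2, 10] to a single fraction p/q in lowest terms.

532/73

Fold from the inside: start with 10/1.
  2 + 1/10 = 21/10
  3 + 10/21 = 73/21
  7 + 21/73 = 532/73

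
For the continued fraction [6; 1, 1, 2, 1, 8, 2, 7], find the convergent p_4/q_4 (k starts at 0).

Using pₖ = aₖpₖ₋₁ + pₖ₋₂, qₖ = aₖqₖ₋₁ + qₖ₋₂ (with p₋₁=1, p₋₂=0, q₋₁=0, q₋₂=1):
  k=0: a=6, p=6, q=1
  k=1: a=1, p=7, q=1
  k=2: a=1, p=13, q=2
  k=3: a=2, p=33, q=5
  k=4: a=1, p=46, q=7

46/7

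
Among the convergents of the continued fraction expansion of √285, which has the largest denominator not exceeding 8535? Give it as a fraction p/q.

82367/4879

√285 = [16; 1, 7, 2, 7, 1, 32, …] (period length 6).
Convergents:
  p_0/q_0 = 16/1
  p_1/q_1 = 17/1
  p_2/q_2 = 135/8
  p_3/q_3 = 287/17
  p_4/q_4 = 2144/127
  p_5/q_5 = 2431/144
  p_6/q_6 = 79936/4735
  p_7/q_7 = 82367/4879
  p_8/q_8 = 656505/38888
q_7 = 4879 ≤ 8535 < 38888 = q_8, so the answer is 82367/4879.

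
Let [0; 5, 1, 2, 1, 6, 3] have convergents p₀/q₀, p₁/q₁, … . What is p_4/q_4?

Using pₖ = aₖpₖ₋₁ + pₖ₋₂, qₖ = aₖqₖ₋₁ + qₖ₋₂ (with p₋₁=1, p₋₂=0, q₋₁=0, q₋₂=1):
  k=0: a=0, p=0, q=1
  k=1: a=5, p=1, q=5
  k=2: a=1, p=1, q=6
  k=3: a=2, p=3, q=17
  k=4: a=1, p=4, q=23

4/23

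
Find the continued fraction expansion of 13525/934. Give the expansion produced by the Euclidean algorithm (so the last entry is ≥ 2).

13525 = 14×934 + 449
934 = 2×449 + 36
449 = 12×36 + 17
36 = 2×17 + 2
17 = 8×2 + 1
2 = 2×1 + 0  (stop)
So 13525/934 = [14; 2, 12, 2, 8, 2].

[14; 2, 12, 2, 8, 2]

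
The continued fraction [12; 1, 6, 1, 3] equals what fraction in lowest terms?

Fold from the inside: start with 3/1.
  1 + 1/3 = 4/3
  6 + 3/4 = 27/4
  1 + 4/27 = 31/27
  12 + 27/31 = 399/31

399/31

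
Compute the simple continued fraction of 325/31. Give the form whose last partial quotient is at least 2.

325 = 10*31 + 15
31 = 2*15 + 1
15 = 15*1 + 0  (stop)
So 325/31 = [10; 2, 15].

[10; 2, 15]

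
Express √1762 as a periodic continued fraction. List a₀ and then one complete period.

a₀ = ⌊√1762⌋ = 41.
With m₀=0, d₀=1 and mₖ₊₁ = dₖaₖ − mₖ, dₖ₊₁ = (n − mₖ₊₁²)/dₖ, aₖ₊₁ = ⌊(a₀+mₖ₊₁)/dₖ₊₁⌋:
  k=1: m=41, d=81, a=1
  k=2: m=40, d=2, a=40
  k=3: m=40, d=81, a=1
  k=4: m=41, d=1, a=82
d=1 and a=2a₀=82 at k=4, so the next step gives (m, d) = (41, 81) again — its k=1 value — and the period has length 4.

[41; 1, 40, 1, 82]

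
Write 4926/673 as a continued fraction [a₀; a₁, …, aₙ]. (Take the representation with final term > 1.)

4926 = 7×673 + 215
673 = 3×215 + 28
215 = 7×28 + 19
28 = 1×19 + 9
19 = 2×9 + 1
9 = 9×1 + 0  (stop)
So 4926/673 = [7; 3, 7, 1, 2, 9].

[7; 3, 7, 1, 2, 9]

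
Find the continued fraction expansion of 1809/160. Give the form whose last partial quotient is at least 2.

1809 = 11×160 + 49
160 = 3×49 + 13
49 = 3×13 + 10
13 = 1×10 + 3
10 = 3×3 + 1
3 = 3×1 + 0  (stop)
So 1809/160 = [11; 3, 3, 1, 3, 3].

[11; 3, 3, 1, 3, 3]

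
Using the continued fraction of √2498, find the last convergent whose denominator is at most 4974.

247351/4949

√2498 = [49; 1, 48, 1, 98, …] (period length 4).
Convergents:
  p_0/q_0 = 49/1
  p_1/q_1 = 50/1
  p_2/q_2 = 2449/49
  p_3/q_3 = 2499/50
  p_4/q_4 = 247351/4949
  p_5/q_5 = 249850/4999
q_4 = 4949 ≤ 4974 < 4999 = q_5, so the answer is 247351/4949.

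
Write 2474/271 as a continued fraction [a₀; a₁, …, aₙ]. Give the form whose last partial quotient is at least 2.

[9; 7, 1, 2, 1, 8]

2474 = 9·271 + 35
271 = 7·35 + 26
35 = 1·26 + 9
26 = 2·9 + 8
9 = 1·8 + 1
8 = 8·1 + 0  (stop)
So 2474/271 = [9; 7, 1, 2, 1, 8].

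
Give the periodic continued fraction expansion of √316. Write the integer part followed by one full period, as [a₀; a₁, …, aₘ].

[17; 1, 3, 2, 8, 2, 3, 1, 34]

a₀ = ⌊√316⌋ = 17.
With m₀=0, d₀=1 and mₖ₊₁ = dₖaₖ − mₖ, dₖ₊₁ = (n − mₖ₊₁²)/dₖ, aₖ₊₁ = ⌊(a₀+mₖ₊₁)/dₖ₊₁⌋:
  k=1: m=17, d=27, a=1
  k=2: m=10, d=8, a=3
  k=3: m=14, d=15, a=2
  k=4: m=16, d=4, a=8
  k=5: m=16, d=15, a=2
  k=6: m=14, d=8, a=3
  k=7: m=10, d=27, a=1
  k=8: m=17, d=1, a=34
d=1 and a=2a₀=34 at k=8, so the next step gives (m, d) = (17, 27) again — its k=1 value — and the period has length 8.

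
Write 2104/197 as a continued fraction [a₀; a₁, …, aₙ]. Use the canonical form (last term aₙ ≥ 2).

2104 = 10*197 + 134
197 = 1*134 + 63
134 = 2*63 + 8
63 = 7*8 + 7
8 = 1*7 + 1
7 = 7*1 + 0  (stop)
So 2104/197 = [10; 1, 2, 7, 1, 7].

[10; 1, 2, 7, 1, 7]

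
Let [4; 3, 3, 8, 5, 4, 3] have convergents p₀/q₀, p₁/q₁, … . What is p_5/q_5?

Using pₖ = aₖpₖ₋₁ + pₖ₋₂, qₖ = aₖqₖ₋₁ + qₖ₋₂ (with p₋₁=1, p₋₂=0, q₋₁=0, q₋₂=1):
  k=0: a=4, p=4, q=1
  k=1: a=3, p=13, q=3
  k=2: a=3, p=43, q=10
  k=3: a=8, p=357, q=83
  k=4: a=5, p=1828, q=425
  k=5: a=4, p=7669, q=1783

7669/1783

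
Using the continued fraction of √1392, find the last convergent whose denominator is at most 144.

1567/42

√1392 = [37; 3, 4, 3, 74, …] (period length 4).
Convergents:
  p_0/q_0 = 37/1
  p_1/q_1 = 112/3
  p_2/q_2 = 485/13
  p_3/q_3 = 1567/42
  p_4/q_4 = 116443/3121
q_3 = 42 ≤ 144 < 3121 = q_4, so the answer is 1567/42.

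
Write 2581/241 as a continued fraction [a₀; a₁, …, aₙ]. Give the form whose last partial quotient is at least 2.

2581 = 10*241 + 171
241 = 1*171 + 70
171 = 2*70 + 31
70 = 2*31 + 8
31 = 3*8 + 7
8 = 1*7 + 1
7 = 7*1 + 0  (stop)
So 2581/241 = [10; 1, 2, 2, 3, 1, 7].

[10; 1, 2, 2, 3, 1, 7]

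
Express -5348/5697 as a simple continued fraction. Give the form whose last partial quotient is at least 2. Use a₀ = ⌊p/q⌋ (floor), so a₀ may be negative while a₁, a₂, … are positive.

-5348 = -1×5697 + 349
5697 = 16×349 + 113
349 = 3×113 + 10
113 = 11×10 + 3
10 = 3×3 + 1
3 = 3×1 + 0  (stop)
So -5348/5697 = [-1; 16, 3, 11, 3, 3].

[-1; 16, 3, 11, 3, 3]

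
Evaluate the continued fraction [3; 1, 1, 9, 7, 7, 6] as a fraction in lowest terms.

Fold from the inside: start with 6/1.
  7 + 1/6 = 43/6
  7 + 6/43 = 307/43
  9 + 43/307 = 2806/307
  1 + 307/2806 = 3113/2806
  1 + 2806/3113 = 5919/3113
  3 + 3113/5919 = 20870/5919

20870/5919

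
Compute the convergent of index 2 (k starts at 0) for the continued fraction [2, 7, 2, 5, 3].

Using pₖ = aₖpₖ₋₁ + pₖ₋₂, qₖ = aₖqₖ₋₁ + qₖ₋₂ (with p₋₁=1, p₋₂=0, q₋₁=0, q₋₂=1):
  k=0: a=2, p=2, q=1
  k=1: a=7, p=15, q=7
  k=2: a=2, p=32, q=15

32/15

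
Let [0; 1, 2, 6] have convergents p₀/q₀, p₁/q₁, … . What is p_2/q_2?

2/3

Using pₖ = aₖpₖ₋₁ + pₖ₋₂, qₖ = aₖqₖ₋₁ + qₖ₋₂ (with p₋₁=1, p₋₂=0, q₋₁=0, q₋₂=1):
  k=0: a=0, p=0, q=1
  k=1: a=1, p=1, q=1
  k=2: a=2, p=2, q=3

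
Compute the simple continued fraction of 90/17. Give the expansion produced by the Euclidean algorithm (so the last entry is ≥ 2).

90 = 5·17 + 5
17 = 3·5 + 2
5 = 2·2 + 1
2 = 2·1 + 0  (stop)
So 90/17 = [5; 3, 2, 2].

[5; 3, 2, 2]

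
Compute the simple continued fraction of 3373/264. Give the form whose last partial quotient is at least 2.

3373 = 12*264 + 205
264 = 1*205 + 59
205 = 3*59 + 28
59 = 2*28 + 3
28 = 9*3 + 1
3 = 3*1 + 0  (stop)
So 3373/264 = [12; 1, 3, 2, 9, 3].

[12; 1, 3, 2, 9, 3]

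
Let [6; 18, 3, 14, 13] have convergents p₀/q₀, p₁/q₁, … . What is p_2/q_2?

333/55

Using pₖ = aₖpₖ₋₁ + pₖ₋₂, qₖ = aₖqₖ₋₁ + qₖ₋₂ (with p₋₁=1, p₋₂=0, q₋₁=0, q₋₂=1):
  k=0: a=6, p=6, q=1
  k=1: a=18, p=109, q=18
  k=2: a=3, p=333, q=55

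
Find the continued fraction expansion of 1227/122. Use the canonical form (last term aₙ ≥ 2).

1227 = 10*122 + 7
122 = 17*7 + 3
7 = 2*3 + 1
3 = 3*1 + 0  (stop)
So 1227/122 = [10; 17, 2, 3].

[10; 17, 2, 3]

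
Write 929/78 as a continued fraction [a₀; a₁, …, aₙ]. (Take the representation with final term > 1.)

929 = 11·78 + 71
78 = 1·71 + 7
71 = 10·7 + 1
7 = 7·1 + 0  (stop)
So 929/78 = [11; 1, 10, 7].

[11; 1, 10, 7]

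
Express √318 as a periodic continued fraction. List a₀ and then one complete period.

a₀ = ⌊√318⌋ = 17.
With m₀=0, d₀=1 and mₖ₊₁ = dₖaₖ − mₖ, dₖ₊₁ = (n − mₖ₊₁²)/dₖ, aₖ₊₁ = ⌊(a₀+mₖ₊₁)/dₖ₊₁⌋:
  k=1: m=17, d=29, a=1
  k=2: m=12, d=6, a=4
  k=3: m=12, d=29, a=1
  k=4: m=17, d=1, a=34
d=1 and a=2a₀=34 at k=4, so the next step gives (m, d) = (17, 29) again — its k=1 value — and the period has length 4.

[17; 1, 4, 1, 34]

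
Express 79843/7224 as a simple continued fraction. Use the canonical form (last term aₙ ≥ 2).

79843 = 11×7224 + 379
7224 = 19×379 + 23
379 = 16×23 + 11
23 = 2×11 + 1
11 = 11×1 + 0  (stop)
So 79843/7224 = [11; 19, 16, 2, 11].

[11; 19, 16, 2, 11]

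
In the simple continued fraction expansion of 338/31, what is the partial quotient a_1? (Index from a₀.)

338 = 10·31 + 28   →  a_0 = 10
31 = 1·28 + 3   →  a_1 = 1

1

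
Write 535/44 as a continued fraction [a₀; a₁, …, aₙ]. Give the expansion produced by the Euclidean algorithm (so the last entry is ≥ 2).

[12; 6, 3, 2]

535 = 12·44 + 7
44 = 6·7 + 2
7 = 3·2 + 1
2 = 2·1 + 0  (stop)
So 535/44 = [12; 6, 3, 2].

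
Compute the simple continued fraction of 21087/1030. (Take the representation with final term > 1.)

21087 = 20*1030 + 487
1030 = 2*487 + 56
487 = 8*56 + 39
56 = 1*39 + 17
39 = 2*17 + 5
17 = 3*5 + 2
5 = 2*2 + 1
2 = 2*1 + 0  (stop)
So 21087/1030 = [20; 2, 8, 1, 2, 3, 2, 2].

[20; 2, 8, 1, 2, 3, 2, 2]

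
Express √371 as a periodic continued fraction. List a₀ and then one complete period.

a₀ = ⌊√371⌋ = 19.
With m₀=0, d₀=1 and mₖ₊₁ = dₖaₖ − mₖ, dₖ₊₁ = (n − mₖ₊₁²)/dₖ, aₖ₊₁ = ⌊(a₀+mₖ₊₁)/dₖ₊₁⌋:
  k=1: m=19, d=10, a=3
  k=2: m=11, d=25, a=1
  k=3: m=14, d=7, a=4
  k=4: m=14, d=25, a=1
  k=5: m=11, d=10, a=3
  k=6: m=19, d=1, a=38
d=1 and a=2a₀=38 at k=6, so the next step gives (m, d) = (19, 10) again — its k=1 value — and the period has length 6.

[19; 3, 1, 4, 1, 3, 38]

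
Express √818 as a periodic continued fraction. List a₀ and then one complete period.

[28; 1, 1, 1, 1, 56]

a₀ = ⌊√818⌋ = 28.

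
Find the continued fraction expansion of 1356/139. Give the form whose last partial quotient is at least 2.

[9; 1, 3, 11, 3]

1356 = 9·139 + 105
139 = 1·105 + 34
105 = 3·34 + 3
34 = 11·3 + 1
3 = 3·1 + 0  (stop)
So 1356/139 = [9; 1, 3, 11, 3].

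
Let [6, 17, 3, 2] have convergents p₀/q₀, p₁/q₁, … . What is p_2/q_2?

Using pₖ = aₖpₖ₋₁ + pₖ₋₂, qₖ = aₖqₖ₋₁ + qₖ₋₂ (with p₋₁=1, p₋₂=0, q₋₁=0, q₋₂=1):
  k=0: a=6, p=6, q=1
  k=1: a=17, p=103, q=17
  k=2: a=3, p=315, q=52

315/52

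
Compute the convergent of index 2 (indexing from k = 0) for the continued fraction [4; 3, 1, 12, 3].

17/4

Using pₖ = aₖpₖ₋₁ + pₖ₋₂, qₖ = aₖqₖ₋₁ + qₖ₋₂ (with p₋₁=1, p₋₂=0, q₋₁=0, q₋₂=1):
  k=0: a=4, p=4, q=1
  k=1: a=3, p=13, q=3
  k=2: a=1, p=17, q=4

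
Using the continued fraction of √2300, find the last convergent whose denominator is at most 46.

√2300 = [47; 1, 22, 1, 94, …] (period length 4).
Convergents:
  p_0/q_0 = 47/1
  p_1/q_1 = 48/1
  p_2/q_2 = 1103/23
  p_3/q_3 = 1151/24
  p_4/q_4 = 109297/2279
q_3 = 24 ≤ 46 < 2279 = q_4, so the answer is 1151/24.

1151/24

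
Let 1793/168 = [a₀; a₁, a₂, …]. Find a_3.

18

1793 = 10·168 + 113   →  a_0 = 10
168 = 1·113 + 55   →  a_1 = 1
113 = 2·55 + 3   →  a_2 = 2
55 = 18·3 + 1   →  a_3 = 18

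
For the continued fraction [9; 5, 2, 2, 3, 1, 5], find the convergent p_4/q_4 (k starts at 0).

845/92

Using pₖ = aₖpₖ₋₁ + pₖ₋₂, qₖ = aₖqₖ₋₁ + qₖ₋₂ (with p₋₁=1, p₋₂=0, q₋₁=0, q₋₂=1):
  k=0: a=9, p=9, q=1
  k=1: a=5, p=46, q=5
  k=2: a=2, p=101, q=11
  k=3: a=2, p=248, q=27
  k=4: a=3, p=845, q=92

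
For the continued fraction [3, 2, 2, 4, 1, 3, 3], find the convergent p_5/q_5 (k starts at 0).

Using pₖ = aₖpₖ₋₁ + pₖ₋₂, qₖ = aₖqₖ₋₁ + qₖ₋₂ (with p₋₁=1, p₋₂=0, q₋₁=0, q₋₂=1):
  k=0: a=3, p=3, q=1
  k=1: a=2, p=7, q=2
  k=2: a=2, p=17, q=5
  k=3: a=4, p=75, q=22
  k=4: a=1, p=92, q=27
  k=5: a=3, p=351, q=103

351/103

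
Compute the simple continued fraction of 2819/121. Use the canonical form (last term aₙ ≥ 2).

[23; 3, 2, 1, 3, 3]

2819 = 23·121 + 36
121 = 3·36 + 13
36 = 2·13 + 10
13 = 1·10 + 3
10 = 3·3 + 1
3 = 3·1 + 0  (stop)
So 2819/121 = [23; 3, 2, 1, 3, 3].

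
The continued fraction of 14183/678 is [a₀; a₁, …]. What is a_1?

14183 = 20·678 + 623   →  a_0 = 20
678 = 1·623 + 55   →  a_1 = 1

1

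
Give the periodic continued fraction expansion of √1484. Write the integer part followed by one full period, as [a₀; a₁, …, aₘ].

[38; 1, 1, 10, 1, 1, 76]

a₀ = ⌊√1484⌋ = 38.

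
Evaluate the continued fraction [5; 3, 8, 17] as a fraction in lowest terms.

Fold from the inside: start with 17/1.
  8 + 1/17 = 137/17
  3 + 17/137 = 428/137
  5 + 137/428 = 2277/428

2277/428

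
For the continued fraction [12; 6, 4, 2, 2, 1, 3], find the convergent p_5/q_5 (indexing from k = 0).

2347/193

Using pₖ = aₖpₖ₋₁ + pₖ₋₂, qₖ = aₖqₖ₋₁ + qₖ₋₂ (with p₋₁=1, p₋₂=0, q₋₁=0, q₋₂=1):
  k=0: a=12, p=12, q=1
  k=1: a=6, p=73, q=6
  k=2: a=4, p=304, q=25
  k=3: a=2, p=681, q=56
  k=4: a=2, p=1666, q=137
  k=5: a=1, p=2347, q=193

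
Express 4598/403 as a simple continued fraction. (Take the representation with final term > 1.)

[11; 2, 2, 3, 1, 5, 3]

4598 = 11*403 + 165
403 = 2*165 + 73
165 = 2*73 + 19
73 = 3*19 + 16
19 = 1*16 + 3
16 = 5*3 + 1
3 = 3*1 + 0  (stop)
So 4598/403 = [11; 2, 2, 3, 1, 5, 3].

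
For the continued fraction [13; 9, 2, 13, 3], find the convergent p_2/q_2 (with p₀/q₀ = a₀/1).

Using pₖ = aₖpₖ₋₁ + pₖ₋₂, qₖ = aₖqₖ₋₁ + qₖ₋₂ (with p₋₁=1, p₋₂=0, q₋₁=0, q₋₂=1):
  k=0: a=13, p=13, q=1
  k=1: a=9, p=118, q=9
  k=2: a=2, p=249, q=19

249/19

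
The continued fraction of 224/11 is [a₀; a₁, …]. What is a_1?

2

224 = 20·11 + 4   →  a_0 = 20
11 = 2·4 + 3   →  a_1 = 2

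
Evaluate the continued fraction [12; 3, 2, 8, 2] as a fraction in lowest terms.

Using pₖ = aₖpₖ₋₁ + pₖ₋₂ and qₖ = aₖqₖ₋₁ + qₖ₋₂:
  k=0: a=12, p=12, q=1
  k=1: a=3, p=37, q=3
  k=2: a=2, p=86, q=7
  k=3: a=8, p=725, q=59
  k=4: a=2, p=1536, q=125

1536/125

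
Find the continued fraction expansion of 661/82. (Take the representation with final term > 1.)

[8; 16, 2, 2]

661 = 8×82 + 5
82 = 16×5 + 2
5 = 2×2 + 1
2 = 2×1 + 0  (stop)
So 661/82 = [8; 16, 2, 2].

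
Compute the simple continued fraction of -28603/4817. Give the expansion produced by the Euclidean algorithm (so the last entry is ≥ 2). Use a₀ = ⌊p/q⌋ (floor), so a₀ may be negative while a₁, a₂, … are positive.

-28603 = -6×4817 + 299
4817 = 16×299 + 33
299 = 9×33 + 2
33 = 16×2 + 1
2 = 2×1 + 0  (stop)
So -28603/4817 = [-6; 16, 9, 16, 2].

[-6; 16, 9, 16, 2]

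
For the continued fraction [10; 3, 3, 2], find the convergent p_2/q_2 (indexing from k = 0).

Using pₖ = aₖpₖ₋₁ + pₖ₋₂, qₖ = aₖqₖ₋₁ + qₖ₋₂ (with p₋₁=1, p₋₂=0, q₋₁=0, q₋₂=1):
  k=0: a=10, p=10, q=1
  k=1: a=3, p=31, q=3
  k=2: a=3, p=103, q=10

103/10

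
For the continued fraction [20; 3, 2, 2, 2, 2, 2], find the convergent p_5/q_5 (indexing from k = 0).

Using pₖ = aₖpₖ₋₁ + pₖ₋₂, qₖ = aₖqₖ₋₁ + qₖ₋₂ (with p₋₁=1, p₋₂=0, q₋₁=0, q₋₂=1):
  k=0: a=20, p=20, q=1
  k=1: a=3, p=61, q=3
  k=2: a=2, p=142, q=7
  k=3: a=2, p=345, q=17
  k=4: a=2, p=832, q=41
  k=5: a=2, p=2009, q=99

2009/99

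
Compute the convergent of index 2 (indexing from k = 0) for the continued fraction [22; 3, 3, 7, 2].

Using pₖ = aₖpₖ₋₁ + pₖ₋₂, qₖ = aₖqₖ₋₁ + qₖ₋₂ (with p₋₁=1, p₋₂=0, q₋₁=0, q₋₂=1):
  k=0: a=22, p=22, q=1
  k=1: a=3, p=67, q=3
  k=2: a=3, p=223, q=10

223/10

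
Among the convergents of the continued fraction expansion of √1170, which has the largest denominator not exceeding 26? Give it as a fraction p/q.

√1170 = [34; 4, 1, 6, 1, 4, 68, …] (period length 6).
Convergents:
  p_0/q_0 = 34/1
  p_1/q_1 = 137/4
  p_2/q_2 = 171/5
  p_3/q_3 = 1163/34
q_2 = 5 ≤ 26 < 34 = q_3, so the answer is 171/5.

171/5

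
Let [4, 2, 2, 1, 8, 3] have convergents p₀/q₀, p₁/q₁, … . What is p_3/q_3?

31/7

Using pₖ = aₖpₖ₋₁ + pₖ₋₂, qₖ = aₖqₖ₋₁ + qₖ₋₂ (with p₋₁=1, p₋₂=0, q₋₁=0, q₋₂=1):
  k=0: a=4, p=4, q=1
  k=1: a=2, p=9, q=2
  k=2: a=2, p=22, q=5
  k=3: a=1, p=31, q=7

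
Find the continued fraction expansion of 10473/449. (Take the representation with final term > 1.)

[23; 3, 13, 3, 1, 2]

10473 = 23·449 + 146
449 = 3·146 + 11
146 = 13·11 + 3
11 = 3·3 + 2
3 = 1·2 + 1
2 = 2·1 + 0  (stop)
So 10473/449 = [23; 3, 13, 3, 1, 2].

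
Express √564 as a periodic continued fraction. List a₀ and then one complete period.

[23; 1, 2, 1, 46]

a₀ = ⌊√564⌋ = 23.
With m₀=0, d₀=1 and mₖ₊₁ = dₖaₖ − mₖ, dₖ₊₁ = (n − mₖ₊₁²)/dₖ, aₖ₊₁ = ⌊(a₀+mₖ₊₁)/dₖ₊₁⌋:
  k=1: m=23, d=35, a=1
  k=2: m=12, d=12, a=2
  k=3: m=12, d=35, a=1
  k=4: m=23, d=1, a=46
d=1 and a=2a₀=46 at k=4, so the next step gives (m, d) = (23, 35) again — its k=1 value — and the period has length 4.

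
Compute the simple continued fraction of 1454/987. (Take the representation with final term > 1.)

1454 = 1*987 + 467
987 = 2*467 + 53
467 = 8*53 + 43
53 = 1*43 + 10
43 = 4*10 + 3
10 = 3*3 + 1
3 = 3*1 + 0  (stop)
So 1454/987 = [1; 2, 8, 1, 4, 3, 3].

[1; 2, 8, 1, 4, 3, 3]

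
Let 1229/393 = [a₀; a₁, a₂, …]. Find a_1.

1229 = 3·393 + 50   →  a_0 = 3
393 = 7·50 + 43   →  a_1 = 7

7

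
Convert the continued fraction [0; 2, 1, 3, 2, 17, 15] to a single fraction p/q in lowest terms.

Using pₖ = aₖpₖ₋₁ + pₖ₋₂ and qₖ = aₖqₖ₋₁ + qₖ₋₂:
  k=0: a=0, p=0, q=1
  k=1: a=2, p=1, q=2
  k=2: a=1, p=1, q=3
  k=3: a=3, p=4, q=11
  k=4: a=2, p=9, q=25
  k=5: a=17, p=157, q=436
  k=6: a=15, p=2364, q=6565

2364/6565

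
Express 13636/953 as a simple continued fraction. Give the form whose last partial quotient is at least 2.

[14; 3, 4, 7, 10]

13636 = 14×953 + 294
953 = 3×294 + 71
294 = 4×71 + 10
71 = 7×10 + 1
10 = 10×1 + 0  (stop)
So 13636/953 = [14; 3, 4, 7, 10].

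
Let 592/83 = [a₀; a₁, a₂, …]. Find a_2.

592 = 7·83 + 11   →  a_0 = 7
83 = 7·11 + 6   →  a_1 = 7
11 = 1·6 + 5   →  a_2 = 1

1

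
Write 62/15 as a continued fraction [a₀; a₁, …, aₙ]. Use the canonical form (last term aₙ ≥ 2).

62 = 4×15 + 2
15 = 7×2 + 1
2 = 2×1 + 0  (stop)
So 62/15 = [4; 7, 2].

[4; 7, 2]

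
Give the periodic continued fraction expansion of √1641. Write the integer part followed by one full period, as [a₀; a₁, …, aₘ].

[40; 1, 1, 26, 1, 1, 80]

a₀ = ⌊√1641⌋ = 40.
With m₀=0, d₀=1 and mₖ₊₁ = dₖaₖ − mₖ, dₖ₊₁ = (n − mₖ₊₁²)/dₖ, aₖ₊₁ = ⌊(a₀+mₖ₊₁)/dₖ₊₁⌋:
  k=1: m=40, d=41, a=1
  k=2: m=1, d=40, a=1
  k=3: m=39, d=3, a=26
  k=4: m=39, d=40, a=1
  k=5: m=1, d=41, a=1
  k=6: m=40, d=1, a=80
d=1 and a=2a₀=80 at k=6, so the next step gives (m, d) = (40, 41) again — its k=1 value — and the period has length 6.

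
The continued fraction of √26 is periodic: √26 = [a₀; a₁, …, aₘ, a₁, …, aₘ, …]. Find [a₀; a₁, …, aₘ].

a₀ = ⌊√26⌋ = 5.

[5; 10]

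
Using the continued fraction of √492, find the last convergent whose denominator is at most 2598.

29767/1342

√492 = [22; 5, 1, 1, 10, 1, 1, 5, 44, …] (period length 8).
Convergents:
  p_0/q_0 = 22/1
  p_1/q_1 = 111/5
  p_2/q_2 = 133/6
  p_3/q_3 = 244/11
  p_4/q_4 = 2573/116
  p_5/q_5 = 2817/127
  p_6/q_6 = 5390/243
  p_7/q_7 = 29767/1342
  p_8/q_8 = 1315138/59291
q_7 = 1342 ≤ 2598 < 59291 = q_8, so the answer is 29767/1342.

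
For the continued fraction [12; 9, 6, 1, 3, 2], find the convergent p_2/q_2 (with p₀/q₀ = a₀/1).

Using pₖ = aₖpₖ₋₁ + pₖ₋₂, qₖ = aₖqₖ₋₁ + qₖ₋₂ (with p₋₁=1, p₋₂=0, q₋₁=0, q₋₂=1):
  k=0: a=12, p=12, q=1
  k=1: a=9, p=109, q=9
  k=2: a=6, p=666, q=55

666/55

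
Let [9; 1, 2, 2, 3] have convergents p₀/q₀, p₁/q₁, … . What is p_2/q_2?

Using pₖ = aₖpₖ₋₁ + pₖ₋₂, qₖ = aₖqₖ₋₁ + qₖ₋₂ (with p₋₁=1, p₋₂=0, q₋₁=0, q₋₂=1):
  k=0: a=9, p=9, q=1
  k=1: a=1, p=10, q=1
  k=2: a=2, p=29, q=3

29/3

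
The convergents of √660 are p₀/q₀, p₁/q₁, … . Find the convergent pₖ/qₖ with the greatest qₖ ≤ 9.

√660 = [25; 1, 2, 4, 2, 1, 50, …] (period length 6).
Convergents:
  p_0/q_0 = 25/1
  p_1/q_1 = 26/1
  p_2/q_2 = 77/3
  p_3/q_3 = 334/13
q_2 = 3 ≤ 9 < 13 = q_3, so the answer is 77/3.

77/3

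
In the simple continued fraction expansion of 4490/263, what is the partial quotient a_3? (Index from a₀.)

5

4490 = 17·263 + 19   →  a_0 = 17
263 = 13·19 + 16   →  a_1 = 13
19 = 1·16 + 3   →  a_2 = 1
16 = 5·3 + 1   →  a_3 = 5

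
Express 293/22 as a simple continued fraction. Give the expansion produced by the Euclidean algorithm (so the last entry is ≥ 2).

293 = 13×22 + 7
22 = 3×7 + 1
7 = 7×1 + 0  (stop)
So 293/22 = [13; 3, 7].

[13; 3, 7]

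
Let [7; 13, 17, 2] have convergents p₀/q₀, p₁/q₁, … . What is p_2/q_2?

1571/222

Using pₖ = aₖpₖ₋₁ + pₖ₋₂, qₖ = aₖqₖ₋₁ + qₖ₋₂ (with p₋₁=1, p₋₂=0, q₋₁=0, q₋₂=1):
  k=0: a=7, p=7, q=1
  k=1: a=13, p=92, q=13
  k=2: a=17, p=1571, q=222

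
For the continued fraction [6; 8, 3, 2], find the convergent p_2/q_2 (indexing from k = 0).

Using pₖ = aₖpₖ₋₁ + pₖ₋₂, qₖ = aₖqₖ₋₁ + qₖ₋₂ (with p₋₁=1, p₋₂=0, q₋₁=0, q₋₂=1):
  k=0: a=6, p=6, q=1
  k=1: a=8, p=49, q=8
  k=2: a=3, p=153, q=25

153/25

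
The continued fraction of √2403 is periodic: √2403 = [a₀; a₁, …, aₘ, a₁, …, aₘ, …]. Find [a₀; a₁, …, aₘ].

[49; 49, 98]

a₀ = ⌊√2403⌋ = 49.
With m₀=0, d₀=1 and mₖ₊₁ = dₖaₖ − mₖ, dₖ₊₁ = (n − mₖ₊₁²)/dₖ, aₖ₊₁ = ⌊(a₀+mₖ₊₁)/dₖ₊₁⌋:
  k=1: m=49, d=2, a=49
  k=2: m=49, d=1, a=98
d=1 and a=2a₀=98 at k=2, so the next step gives (m, d) = (49, 2) again — its k=1 value — and the period has length 2.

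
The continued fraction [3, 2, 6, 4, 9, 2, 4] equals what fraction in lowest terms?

Fold from the inside: start with 4/1.
  2 + 1/4 = 9/4
  9 + 4/9 = 85/9
  4 + 9/85 = 349/85
  6 + 85/349 = 2179/349
  2 + 349/2179 = 4707/2179
  3 + 2179/4707 = 16300/4707

16300/4707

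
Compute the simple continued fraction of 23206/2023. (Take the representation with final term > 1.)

[11; 2, 8, 6, 1, 7, 2]

23206 = 11·2023 + 953
2023 = 2·953 + 117
953 = 8·117 + 17
117 = 6·17 + 15
17 = 1·15 + 2
15 = 7·2 + 1
2 = 2·1 + 0  (stop)
So 23206/2023 = [11; 2, 8, 6, 1, 7, 2].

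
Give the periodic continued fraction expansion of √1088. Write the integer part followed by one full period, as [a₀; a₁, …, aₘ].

a₀ = ⌊√1088⌋ = 32.
With m₀=0, d₀=1 and mₖ₊₁ = dₖaₖ − mₖ, dₖ₊₁ = (n − mₖ₊₁²)/dₖ, aₖ₊₁ = ⌊(a₀+mₖ₊₁)/dₖ₊₁⌋:
  k=1: m=32, d=64, a=1
  k=2: m=32, d=1, a=64
d=1 and a=2a₀=64 at k=2, so the next step gives (m, d) = (32, 64) again — its k=1 value — and the period has length 2.

[32; 1, 64]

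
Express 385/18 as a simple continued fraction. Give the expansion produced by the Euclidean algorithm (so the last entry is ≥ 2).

[21; 2, 1, 1, 3]

385 = 21·18 + 7
18 = 2·7 + 4
7 = 1·4 + 3
4 = 1·3 + 1
3 = 3·1 + 0  (stop)
So 385/18 = [21; 2, 1, 1, 3].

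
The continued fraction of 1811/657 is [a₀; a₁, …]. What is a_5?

2

1811 = 2·657 + 497   →  a_0 = 2
657 = 1·497 + 160   →  a_1 = 1
497 = 3·160 + 17   →  a_2 = 3
160 = 9·17 + 7   →  a_3 = 9
17 = 2·7 + 3   →  a_4 = 2
7 = 2·3 + 1   →  a_5 = 2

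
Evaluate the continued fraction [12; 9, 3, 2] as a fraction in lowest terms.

Using pₖ = aₖpₖ₋₁ + pₖ₋₂ and qₖ = aₖqₖ₋₁ + qₖ₋₂:
  k=0: a=12, p=12, q=1
  k=1: a=9, p=109, q=9
  k=2: a=3, p=339, q=28
  k=3: a=2, p=787, q=65

787/65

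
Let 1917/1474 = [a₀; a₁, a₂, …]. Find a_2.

3

1917 = 1·1474 + 443   →  a_0 = 1
1474 = 3·443 + 145   →  a_1 = 3
443 = 3·145 + 8   →  a_2 = 3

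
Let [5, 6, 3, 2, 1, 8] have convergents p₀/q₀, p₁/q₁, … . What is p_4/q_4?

Using pₖ = aₖpₖ₋₁ + pₖ₋₂, qₖ = aₖqₖ₋₁ + qₖ₋₂ (with p₋₁=1, p₋₂=0, q₋₁=0, q₋₂=1):
  k=0: a=5, p=5, q=1
  k=1: a=6, p=31, q=6
  k=2: a=3, p=98, q=19
  k=3: a=2, p=227, q=44
  k=4: a=1, p=325, q=63

325/63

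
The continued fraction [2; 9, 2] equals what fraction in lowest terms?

40/19

Fold from the inside: start with 2/1.
  9 + 1/2 = 19/2
  2 + 2/19 = 40/19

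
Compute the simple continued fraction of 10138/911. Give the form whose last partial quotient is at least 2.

10138 = 11×911 + 117
911 = 7×117 + 92
117 = 1×92 + 25
92 = 3×25 + 17
25 = 1×17 + 8
17 = 2×8 + 1
8 = 8×1 + 0  (stop)
So 10138/911 = [11; 7, 1, 3, 1, 2, 8].

[11; 7, 1, 3, 1, 2, 8]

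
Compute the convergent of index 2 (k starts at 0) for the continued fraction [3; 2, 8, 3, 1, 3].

59/17

Using pₖ = aₖpₖ₋₁ + pₖ₋₂, qₖ = aₖqₖ₋₁ + qₖ₋₂ (with p₋₁=1, p₋₂=0, q₋₁=0, q₋₂=1):
  k=0: a=3, p=3, q=1
  k=1: a=2, p=7, q=2
  k=2: a=8, p=59, q=17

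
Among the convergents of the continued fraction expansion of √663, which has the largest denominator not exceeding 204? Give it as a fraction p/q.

√663 = [25; 1, 2, 1, 50, …] (period length 4).
Convergents:
  p_0/q_0 = 25/1
  p_1/q_1 = 26/1
  p_2/q_2 = 77/3
  p_3/q_3 = 103/4
  p_4/q_4 = 5227/203
  p_5/q_5 = 5330/207
q_4 = 203 ≤ 204 < 207 = q_5, so the answer is 5227/203.

5227/203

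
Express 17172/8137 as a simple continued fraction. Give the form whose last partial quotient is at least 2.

[2; 9, 16, 3, 18]

17172 = 2*8137 + 898
8137 = 9*898 + 55
898 = 16*55 + 18
55 = 3*18 + 1
18 = 18*1 + 0  (stop)
So 17172/8137 = [2; 9, 16, 3, 18].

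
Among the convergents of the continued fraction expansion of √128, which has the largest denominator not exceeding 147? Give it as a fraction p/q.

577/51

√128 = [11; 3, 5, 3, 22, …] (period length 4).
Convergents:
  p_0/q_0 = 11/1
  p_1/q_1 = 34/3
  p_2/q_2 = 181/16
  p_3/q_3 = 577/51
  p_4/q_4 = 12875/1138
q_3 = 51 ≤ 147 < 1138 = q_4, so the answer is 577/51.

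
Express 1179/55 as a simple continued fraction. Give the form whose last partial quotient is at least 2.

1179 = 21·55 + 24
55 = 2·24 + 7
24 = 3·7 + 3
7 = 2·3 + 1
3 = 3·1 + 0  (stop)
So 1179/55 = [21; 2, 3, 2, 3].

[21; 2, 3, 2, 3]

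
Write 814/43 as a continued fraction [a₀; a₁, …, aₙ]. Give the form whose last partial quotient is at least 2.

814 = 18*43 + 40
43 = 1*40 + 3
40 = 13*3 + 1
3 = 3*1 + 0  (stop)
So 814/43 = [18; 1, 13, 3].

[18; 1, 13, 3]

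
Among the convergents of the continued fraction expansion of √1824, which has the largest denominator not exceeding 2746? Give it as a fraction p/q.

87851/2057

√1824 = [42; 1, 2, 2, 2, 1, 84, …] (period length 6).
Convergents:
  p_0/q_0 = 42/1
  p_1/q_1 = 43/1
  p_2/q_2 = 128/3
  p_3/q_3 = 299/7
  p_4/q_4 = 726/17
  p_5/q_5 = 1025/24
  p_6/q_6 = 86826/2033
  p_7/q_7 = 87851/2057
  p_8/q_8 = 262528/6147
q_7 = 2057 ≤ 2746 < 6147 = q_8, so the answer is 87851/2057.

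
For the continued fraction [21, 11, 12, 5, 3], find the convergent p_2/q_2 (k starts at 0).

Using pₖ = aₖpₖ₋₁ + pₖ₋₂, qₖ = aₖqₖ₋₁ + qₖ₋₂ (with p₋₁=1, p₋₂=0, q₋₁=0, q₋₂=1):
  k=0: a=21, p=21, q=1
  k=1: a=11, p=232, q=11
  k=2: a=12, p=2805, q=133

2805/133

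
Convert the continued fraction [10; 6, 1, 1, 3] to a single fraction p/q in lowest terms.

467/46

Fold from the inside: start with 3/1.
  1 + 1/3 = 4/3
  1 + 3/4 = 7/4
  6 + 4/7 = 46/7
  10 + 7/46 = 467/46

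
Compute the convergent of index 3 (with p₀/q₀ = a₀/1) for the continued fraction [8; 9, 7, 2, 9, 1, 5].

1111/137

Using pₖ = aₖpₖ₋₁ + pₖ₋₂, qₖ = aₖqₖ₋₁ + qₖ₋₂ (with p₋₁=1, p₋₂=0, q₋₁=0, q₋₂=1):
  k=0: a=8, p=8, q=1
  k=1: a=9, p=73, q=9
  k=2: a=7, p=519, q=64
  k=3: a=2, p=1111, q=137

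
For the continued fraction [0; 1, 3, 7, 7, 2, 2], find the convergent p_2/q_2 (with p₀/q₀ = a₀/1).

3/4

Using pₖ = aₖpₖ₋₁ + pₖ₋₂, qₖ = aₖqₖ₋₁ + qₖ₋₂ (with p₋₁=1, p₋₂=0, q₋₁=0, q₋₂=1):
  k=0: a=0, p=0, q=1
  k=1: a=1, p=1, q=1
  k=2: a=3, p=3, q=4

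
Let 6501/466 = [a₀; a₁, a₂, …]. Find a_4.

6501 = 13·466 + 443   →  a_0 = 13
466 = 1·443 + 23   →  a_1 = 1
443 = 19·23 + 6   →  a_2 = 19
23 = 3·6 + 5   →  a_3 = 3
6 = 1·5 + 1   →  a_4 = 1

1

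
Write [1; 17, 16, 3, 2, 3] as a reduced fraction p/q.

7062/6671

Fold from the inside: start with 3/1.
  2 + 1/3 = 7/3
  3 + 3/7 = 24/7
  16 + 7/24 = 391/24
  17 + 24/391 = 6671/391
  1 + 391/6671 = 7062/6671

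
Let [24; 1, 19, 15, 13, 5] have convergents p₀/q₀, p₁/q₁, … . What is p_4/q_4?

98129/3933

Using pₖ = aₖpₖ₋₁ + pₖ₋₂, qₖ = aₖqₖ₋₁ + qₖ₋₂ (with p₋₁=1, p₋₂=0, q₋₁=0, q₋₂=1):
  k=0: a=24, p=24, q=1
  k=1: a=1, p=25, q=1
  k=2: a=19, p=499, q=20
  k=3: a=15, p=7510, q=301
  k=4: a=13, p=98129, q=3933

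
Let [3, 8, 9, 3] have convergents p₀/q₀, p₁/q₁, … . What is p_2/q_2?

228/73

Using pₖ = aₖpₖ₋₁ + pₖ₋₂, qₖ = aₖqₖ₋₁ + qₖ₋₂ (with p₋₁=1, p₋₂=0, q₋₁=0, q₋₂=1):
  k=0: a=3, p=3, q=1
  k=1: a=8, p=25, q=8
  k=2: a=9, p=228, q=73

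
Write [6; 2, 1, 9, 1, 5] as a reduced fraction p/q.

Using pₖ = aₖpₖ₋₁ + pₖ₋₂ and qₖ = aₖqₖ₋₁ + qₖ₋₂:
  k=0: a=6, p=6, q=1
  k=1: a=2, p=13, q=2
  k=2: a=1, p=19, q=3
  k=3: a=9, p=184, q=29
  k=4: a=1, p=203, q=32
  k=5: a=5, p=1199, q=189

1199/189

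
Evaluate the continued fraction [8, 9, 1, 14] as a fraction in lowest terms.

Fold from the inside: start with 14/1.
  1 + 1/14 = 15/14
  9 + 14/15 = 149/15
  8 + 15/149 = 1207/149

1207/149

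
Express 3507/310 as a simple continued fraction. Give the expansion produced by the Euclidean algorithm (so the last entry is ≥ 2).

[11; 3, 5, 9, 2]

3507 = 11·310 + 97
310 = 3·97 + 19
97 = 5·19 + 2
19 = 9·2 + 1
2 = 2·1 + 0  (stop)
So 3507/310 = [11; 3, 5, 9, 2].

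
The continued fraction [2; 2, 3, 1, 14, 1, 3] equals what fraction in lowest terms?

Using pₖ = aₖpₖ₋₁ + pₖ₋₂ and qₖ = aₖqₖ₋₁ + qₖ₋₂:
  k=0: a=2, p=2, q=1
  k=1: a=2, p=5, q=2
  k=2: a=3, p=17, q=7
  k=3: a=1, p=22, q=9
  k=4: a=14, p=325, q=133
  k=5: a=1, p=347, q=142
  k=6: a=3, p=1366, q=559

1366/559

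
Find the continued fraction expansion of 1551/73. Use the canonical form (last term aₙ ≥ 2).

[21; 4, 18]

1551 = 21×73 + 18
73 = 4×18 + 1
18 = 18×1 + 0  (stop)
So 1551/73 = [21; 4, 18].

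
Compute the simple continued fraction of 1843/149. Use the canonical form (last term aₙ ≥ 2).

1843 = 12×149 + 55
149 = 2×55 + 39
55 = 1×39 + 16
39 = 2×16 + 7
16 = 2×7 + 2
7 = 3×2 + 1
2 = 2×1 + 0  (stop)
So 1843/149 = [12; 2, 1, 2, 2, 3, 2].

[12; 2, 1, 2, 2, 3, 2]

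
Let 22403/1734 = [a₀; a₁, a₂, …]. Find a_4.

9

22403 = 12·1734 + 1595   →  a_0 = 12
1734 = 1·1595 + 139   →  a_1 = 1
1595 = 11·139 + 66   →  a_2 = 11
139 = 2·66 + 7   →  a_3 = 2
66 = 9·7 + 3   →  a_4 = 9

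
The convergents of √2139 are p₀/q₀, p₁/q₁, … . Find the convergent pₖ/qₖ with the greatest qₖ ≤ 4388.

√2139 = [46; 4, 92, …] (period length 2).
Convergents:
  p_0/q_0 = 46/1
  p_1/q_1 = 185/4
  p_2/q_2 = 17066/369
  p_3/q_3 = 68449/1480
  p_4/q_4 = 6314374/136529
q_3 = 1480 ≤ 4388 < 136529 = q_4, so the answer is 68449/1480.

68449/1480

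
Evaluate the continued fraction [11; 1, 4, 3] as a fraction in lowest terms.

189/16

Fold from the inside: start with 3/1.
  4 + 1/3 = 13/3
  1 + 3/13 = 16/13
  11 + 13/16 = 189/16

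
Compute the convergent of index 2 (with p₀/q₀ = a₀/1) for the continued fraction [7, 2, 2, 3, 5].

37/5

Using pₖ = aₖpₖ₋₁ + pₖ₋₂, qₖ = aₖqₖ₋₁ + qₖ₋₂ (with p₋₁=1, p₋₂=0, q₋₁=0, q₋₂=1):
  k=0: a=7, p=7, q=1
  k=1: a=2, p=15, q=2
  k=2: a=2, p=37, q=5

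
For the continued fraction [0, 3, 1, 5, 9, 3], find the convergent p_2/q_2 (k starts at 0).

1/4

Using pₖ = aₖpₖ₋₁ + pₖ₋₂, qₖ = aₖqₖ₋₁ + qₖ₋₂ (with p₋₁=1, p₋₂=0, q₋₁=0, q₋₂=1):
  k=0: a=0, p=0, q=1
  k=1: a=3, p=1, q=3
  k=2: a=1, p=1, q=4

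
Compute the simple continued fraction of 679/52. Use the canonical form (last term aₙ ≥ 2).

679 = 13·52 + 3
52 = 17·3 + 1
3 = 3·1 + 0  (stop)
So 679/52 = [13; 17, 3].

[13; 17, 3]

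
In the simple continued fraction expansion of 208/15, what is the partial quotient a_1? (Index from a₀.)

1

208 = 13·15 + 13   →  a_0 = 13
15 = 1·13 + 2   →  a_1 = 1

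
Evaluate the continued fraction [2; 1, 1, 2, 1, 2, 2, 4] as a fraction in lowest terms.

Fold from the inside: start with 4/1.
  2 + 1/4 = 9/4
  2 + 4/9 = 22/9
  1 + 9/22 = 31/22
  2 + 22/31 = 84/31
  1 + 31/84 = 115/84
  1 + 84/115 = 199/115
  2 + 115/199 = 513/199

513/199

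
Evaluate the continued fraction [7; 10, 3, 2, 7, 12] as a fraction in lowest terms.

Using pₖ = aₖpₖ₋₁ + pₖ₋₂ and qₖ = aₖqₖ₋₁ + qₖ₋₂:
  k=0: a=7, p=7, q=1
  k=1: a=10, p=71, q=10
  k=2: a=3, p=220, q=31
  k=3: a=2, p=511, q=72
  k=4: a=7, p=3797, q=535
  k=5: a=12, p=46075, q=6492

46075/6492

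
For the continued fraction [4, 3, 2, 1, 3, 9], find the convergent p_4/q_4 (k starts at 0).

159/37

Using pₖ = aₖpₖ₋₁ + pₖ₋₂, qₖ = aₖqₖ₋₁ + qₖ₋₂ (with p₋₁=1, p₋₂=0, q₋₁=0, q₋₂=1):
  k=0: a=4, p=4, q=1
  k=1: a=3, p=13, q=3
  k=2: a=2, p=30, q=7
  k=3: a=1, p=43, q=10
  k=4: a=3, p=159, q=37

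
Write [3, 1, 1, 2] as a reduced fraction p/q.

Fold from the inside: start with 2/1.
  1 + 1/2 = 3/2
  1 + 2/3 = 5/3
  3 + 3/5 = 18/5

18/5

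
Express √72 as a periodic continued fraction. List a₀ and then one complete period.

[8; 2, 16]

a₀ = ⌊√72⌋ = 8.
With m₀=0, d₀=1 and mₖ₊₁ = dₖaₖ − mₖ, dₖ₊₁ = (n − mₖ₊₁²)/dₖ, aₖ₊₁ = ⌊(a₀+mₖ₊₁)/dₖ₊₁⌋:
  k=1: m=8, d=8, a=2
  k=2: m=8, d=1, a=16
d=1 and a=2a₀=16 at k=2, so the next step gives (m, d) = (8, 8) again — its k=1 value — and the period has length 2.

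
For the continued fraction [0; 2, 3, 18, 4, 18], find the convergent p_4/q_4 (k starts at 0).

Using pₖ = aₖpₖ₋₁ + pₖ₋₂, qₖ = aₖqₖ₋₁ + qₖ₋₂ (with p₋₁=1, p₋₂=0, q₋₁=0, q₋₂=1):
  k=0: a=0, p=0, q=1
  k=1: a=2, p=1, q=2
  k=2: a=3, p=3, q=7
  k=3: a=18, p=55, q=128
  k=4: a=4, p=223, q=519

223/519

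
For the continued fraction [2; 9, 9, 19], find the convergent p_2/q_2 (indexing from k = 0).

Using pₖ = aₖpₖ₋₁ + pₖ₋₂, qₖ = aₖqₖ₋₁ + qₖ₋₂ (with p₋₁=1, p₋₂=0, q₋₁=0, q₋₂=1):
  k=0: a=2, p=2, q=1
  k=1: a=9, p=19, q=9
  k=2: a=9, p=173, q=82

173/82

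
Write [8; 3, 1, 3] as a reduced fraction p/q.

Fold from the inside: start with 3/1.
  1 + 1/3 = 4/3
  3 + 3/4 = 15/4
  8 + 4/15 = 124/15

124/15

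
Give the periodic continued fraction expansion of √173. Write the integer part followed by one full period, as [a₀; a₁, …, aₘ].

a₀ = ⌊√173⌋ = 13.
With m₀=0, d₀=1 and mₖ₊₁ = dₖaₖ − mₖ, dₖ₊₁ = (n − mₖ₊₁²)/dₖ, aₖ₊₁ = ⌊(a₀+mₖ₊₁)/dₖ₊₁⌋:
  k=1: m=13, d=4, a=6
  k=2: m=11, d=13, a=1
  k=3: m=2, d=13, a=1
  k=4: m=11, d=4, a=6
  k=5: m=13, d=1, a=26
d=1 and a=2a₀=26 at k=5, so the next step gives (m, d) = (13, 4) again — its k=1 value — and the period has length 5.

[13; 6, 1, 1, 6, 26]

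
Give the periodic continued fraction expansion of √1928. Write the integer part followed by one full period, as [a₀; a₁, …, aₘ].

[43; 1, 9, 1, 86]

a₀ = ⌊√1928⌋ = 43.
With m₀=0, d₀=1 and mₖ₊₁ = dₖaₖ − mₖ, dₖ₊₁ = (n − mₖ₊₁²)/dₖ, aₖ₊₁ = ⌊(a₀+mₖ₊₁)/dₖ₊₁⌋:
  k=1: m=43, d=79, a=1
  k=2: m=36, d=8, a=9
  k=3: m=36, d=79, a=1
  k=4: m=43, d=1, a=86
d=1 and a=2a₀=86 at k=4, so the next step gives (m, d) = (43, 79) again — its k=1 value — and the period has length 4.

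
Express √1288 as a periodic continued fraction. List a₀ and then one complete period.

a₀ = ⌊√1288⌋ = 35.
With m₀=0, d₀=1 and mₖ₊₁ = dₖaₖ − mₖ, dₖ₊₁ = (n − mₖ₊₁²)/dₖ, aₖ₊₁ = ⌊(a₀+mₖ₊₁)/dₖ₊₁⌋:
  k=1: m=35, d=63, a=1
  k=2: m=28, d=8, a=7
  k=3: m=28, d=63, a=1
  k=4: m=35, d=1, a=70
d=1 and a=2a₀=70 at k=4, so the next step gives (m, d) = (35, 63) again — its k=1 value — and the period has length 4.

[35; 1, 7, 1, 70]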